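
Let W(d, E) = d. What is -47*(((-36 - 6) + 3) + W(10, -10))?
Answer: 1363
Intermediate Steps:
-47*(((-36 - 6) + 3) + W(10, -10)) = -47*(((-36 - 6) + 3) + 10) = -47*((-42 + 3) + 10) = -47*(-39 + 10) = -47*(-29) = 1363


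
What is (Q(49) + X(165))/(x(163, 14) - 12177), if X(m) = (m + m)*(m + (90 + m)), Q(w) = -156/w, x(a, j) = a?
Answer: -3395622/294343 ≈ -11.536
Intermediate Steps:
X(m) = 2*m*(90 + 2*m) (X(m) = (2*m)*(90 + 2*m) = 2*m*(90 + 2*m))
(Q(49) + X(165))/(x(163, 14) - 12177) = (-156/49 + 4*165*(45 + 165))/(163 - 12177) = (-156*1/49 + 4*165*210)/(-12014) = (-156/49 + 138600)*(-1/12014) = (6791244/49)*(-1/12014) = -3395622/294343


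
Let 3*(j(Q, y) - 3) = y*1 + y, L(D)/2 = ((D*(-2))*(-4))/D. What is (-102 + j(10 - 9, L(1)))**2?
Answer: 70225/9 ≈ 7802.8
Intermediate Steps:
L(D) = 16 (L(D) = 2*(((D*(-2))*(-4))/D) = 2*((-2*D*(-4))/D) = 2*((8*D)/D) = 2*8 = 16)
j(Q, y) = 3 + 2*y/3 (j(Q, y) = 3 + (y*1 + y)/3 = 3 + (y + y)/3 = 3 + (2*y)/3 = 3 + 2*y/3)
(-102 + j(10 - 9, L(1)))**2 = (-102 + (3 + (2/3)*16))**2 = (-102 + (3 + 32/3))**2 = (-102 + 41/3)**2 = (-265/3)**2 = 70225/9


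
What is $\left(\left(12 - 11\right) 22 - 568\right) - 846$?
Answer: $-1392$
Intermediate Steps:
$\left(\left(12 - 11\right) 22 - 568\right) - 846 = \left(1 \cdot 22 - 568\right) - 846 = \left(22 - 568\right) - 846 = -546 - 846 = -1392$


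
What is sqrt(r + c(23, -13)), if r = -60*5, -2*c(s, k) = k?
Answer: I*sqrt(1174)/2 ≈ 17.132*I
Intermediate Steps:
c(s, k) = -k/2
r = -300
sqrt(r + c(23, -13)) = sqrt(-300 - 1/2*(-13)) = sqrt(-300 + 13/2) = sqrt(-587/2) = I*sqrt(1174)/2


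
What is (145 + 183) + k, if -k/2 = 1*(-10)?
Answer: 348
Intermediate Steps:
k = 20 (k = -2*(-10) = 20)
(145 + 183) + k = (145 + 183) + 20 = 328 + 20 = 348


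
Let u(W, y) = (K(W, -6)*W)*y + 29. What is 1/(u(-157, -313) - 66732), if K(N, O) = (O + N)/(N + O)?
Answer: -1/17562 ≈ -5.6941e-5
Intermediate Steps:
K(N, O) = 1 (K(N, O) = (N + O)/(N + O) = 1)
u(W, y) = 29 + W*y (u(W, y) = (1*W)*y + 29 = W*y + 29 = 29 + W*y)
1/(u(-157, -313) - 66732) = 1/((29 - 157*(-313)) - 66732) = 1/((29 + 49141) - 66732) = 1/(49170 - 66732) = 1/(-17562) = -1/17562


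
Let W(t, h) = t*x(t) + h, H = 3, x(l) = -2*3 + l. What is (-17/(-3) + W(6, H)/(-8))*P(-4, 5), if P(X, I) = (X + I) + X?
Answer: -127/8 ≈ -15.875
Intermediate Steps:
x(l) = -6 + l
P(X, I) = I + 2*X (P(X, I) = (I + X) + X = I + 2*X)
W(t, h) = h + t*(-6 + t) (W(t, h) = t*(-6 + t) + h = h + t*(-6 + t))
(-17/(-3) + W(6, H)/(-8))*P(-4, 5) = (-17/(-3) + (3 + 6*(-6 + 6))/(-8))*(5 + 2*(-4)) = (-17*(-⅓) + (3 + 6*0)*(-⅛))*(5 - 8) = (17/3 + (3 + 0)*(-⅛))*(-3) = (17/3 + 3*(-⅛))*(-3) = (17/3 - 3/8)*(-3) = (127/24)*(-3) = -127/8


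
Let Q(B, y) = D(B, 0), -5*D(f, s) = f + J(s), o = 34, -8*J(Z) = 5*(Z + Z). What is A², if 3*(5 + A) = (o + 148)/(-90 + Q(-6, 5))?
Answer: 14326225/443556 ≈ 32.299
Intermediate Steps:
J(Z) = -5*Z/4 (J(Z) = -5*(Z + Z)/8 = -5*2*Z/8 = -5*Z/4)
D(f, s) = -f/5 + s/4 (D(f, s) = -(f - 5*s/4)/5 = -f/5 + s/4)
Q(B, y) = -B/5 (Q(B, y) = -B/5 + (¼)*0 = -B/5 + 0 = -B/5)
A = -3785/666 (A = -5 + ((34 + 148)/(-90 - ⅕*(-6)))/3 = -5 + (182/(-90 + 6/5))/3 = -5 + (182/(-444/5))/3 = -5 + (182*(-5/444))/3 = -5 + (⅓)*(-455/222) = -5 - 455/666 = -3785/666 ≈ -5.6832)
A² = (-3785/666)² = 14326225/443556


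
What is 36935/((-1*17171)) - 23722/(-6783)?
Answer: 22400051/16638699 ≈ 1.3463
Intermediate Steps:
36935/((-1*17171)) - 23722/(-6783) = 36935/(-17171) - 23722*(-1/6783) = 36935*(-1/17171) + 23722/6783 = -36935/17171 + 23722/6783 = 22400051/16638699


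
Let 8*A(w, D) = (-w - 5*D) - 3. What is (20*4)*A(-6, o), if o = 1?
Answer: -20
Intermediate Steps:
A(w, D) = -3/8 - 5*D/8 - w/8 (A(w, D) = ((-w - 5*D) - 3)/8 = (-3 - w - 5*D)/8 = -3/8 - 5*D/8 - w/8)
(20*4)*A(-6, o) = (20*4)*(-3/8 - 5/8*1 - ⅛*(-6)) = 80*(-3/8 - 5/8 + ¾) = 80*(-¼) = -20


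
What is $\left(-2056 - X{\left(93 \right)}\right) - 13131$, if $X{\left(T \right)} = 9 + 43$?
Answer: $-15239$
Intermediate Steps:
$X{\left(T \right)} = 52$
$\left(-2056 - X{\left(93 \right)}\right) - 13131 = \left(-2056 - 52\right) - 13131 = -2108 - 13131 = -15239$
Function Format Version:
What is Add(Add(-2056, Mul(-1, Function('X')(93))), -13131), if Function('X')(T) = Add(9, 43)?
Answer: -15239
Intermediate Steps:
Function('X')(T) = 52
Add(Add(-2056, Mul(-1, Function('X')(93))), -13131) = Add(Add(-2056, Mul(-1, 52)), -13131) = Add(Add(-2056, -52), -13131) = Add(-2108, -13131) = -15239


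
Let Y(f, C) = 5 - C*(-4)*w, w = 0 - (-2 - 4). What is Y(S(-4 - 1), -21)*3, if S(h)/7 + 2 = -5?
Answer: -1497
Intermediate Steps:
S(h) = -49 (S(h) = -14 + 7*(-5) = -14 - 35 = -49)
w = 6 (w = 0 - 1*(-6) = 0 + 6 = 6)
Y(f, C) = 5 + 24*C (Y(f, C) = 5 - C*(-4)*6 = 5 - (-4*C)*6 = 5 - (-24)*C = 5 + 24*C)
Y(S(-4 - 1), -21)*3 = (5 + 24*(-21))*3 = (5 - 504)*3 = -499*3 = -1497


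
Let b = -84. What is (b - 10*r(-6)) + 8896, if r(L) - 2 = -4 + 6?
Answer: 8772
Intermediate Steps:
r(L) = 4 (r(L) = 2 + (-4 + 6) = 2 + 2 = 4)
(b - 10*r(-6)) + 8896 = (-84 - 10*4) + 8896 = (-84 - 40) + 8896 = -124 + 8896 = 8772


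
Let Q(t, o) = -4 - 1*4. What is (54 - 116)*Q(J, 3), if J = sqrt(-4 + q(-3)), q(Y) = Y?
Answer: 496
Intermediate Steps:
J = I*sqrt(7) (J = sqrt(-4 - 3) = sqrt(-7) = I*sqrt(7) ≈ 2.6458*I)
Q(t, o) = -8 (Q(t, o) = -4 - 4 = -8)
(54 - 116)*Q(J, 3) = (54 - 116)*(-8) = -62*(-8) = 496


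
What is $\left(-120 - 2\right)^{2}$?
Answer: $14884$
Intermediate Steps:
$\left(-120 - 2\right)^{2} = \left(-122\right)^{2} = 14884$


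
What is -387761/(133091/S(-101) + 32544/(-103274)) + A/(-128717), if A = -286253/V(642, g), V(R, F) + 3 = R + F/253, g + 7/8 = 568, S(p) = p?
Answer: 337846737818792175277645/1148369482413129298099 ≈ 294.20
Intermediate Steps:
g = 4537/8 (g = -7/8 + 568 = 4537/8 ≈ 567.13)
V(R, F) = -3 + R + F/253 (V(R, F) = -3 + (R + F/253) = -3 + R + F/253)
A = -579376072/1297873 (A = -286253/(-3 + 642 + (1/253)*(4537/8)) = -286253/(-3 + 642 + 4537/2024) = -286253/1297873/2024 = -286253*2024/1297873 = -579376072/1297873 ≈ -446.40)
-387761/(133091/S(-101) + 32544/(-103274)) + A/(-128717) = -387761/(133091/(-101) + 32544/(-103274)) - 579376072/1297873/(-128717) = -387761/(133091*(-1/101) + 32544*(-1/103274)) - 579376072/1297873*(-1/128717) = -387761/(-133091/101 - 16272/51637) + 579376072/167058318941 = -387761/(-6874063439/5215337) + 579376072/167058318941 = -387761*(-5215337/6874063439) + 579376072/167058318941 = 2022304290457/6874063439 + 579376072/167058318941 = 337846737818792175277645/1148369482413129298099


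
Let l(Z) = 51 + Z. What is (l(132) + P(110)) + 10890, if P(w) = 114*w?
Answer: 23613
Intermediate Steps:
(l(132) + P(110)) + 10890 = ((51 + 132) + 114*110) + 10890 = (183 + 12540) + 10890 = 12723 + 10890 = 23613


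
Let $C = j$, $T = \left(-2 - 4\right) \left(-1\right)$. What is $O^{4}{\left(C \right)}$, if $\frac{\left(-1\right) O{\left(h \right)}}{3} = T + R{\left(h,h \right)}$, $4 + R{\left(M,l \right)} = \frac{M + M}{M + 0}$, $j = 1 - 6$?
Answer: $20736$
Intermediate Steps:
$j = -5$ ($j = 1 - 6 = -5$)
$R{\left(M,l \right)} = -2$ ($R{\left(M,l \right)} = -4 + \frac{M + M}{M + 0} = -4 + \frac{2 M}{M} = -4 + 2 = -2$)
$T = 6$ ($T = \left(-6\right) \left(-1\right) = 6$)
$C = -5$
$O{\left(h \right)} = -12$ ($O{\left(h \right)} = - 3 \left(6 - 2\right) = \left(-3\right) 4 = -12$)
$O^{4}{\left(C \right)} = \left(-12\right)^{4} = 20736$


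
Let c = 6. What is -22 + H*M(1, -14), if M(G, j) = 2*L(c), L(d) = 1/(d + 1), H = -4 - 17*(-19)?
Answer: 484/7 ≈ 69.143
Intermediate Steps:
H = 319 (H = -4 + 323 = 319)
L(d) = 1/(1 + d)
M(G, j) = 2/7 (M(G, j) = 2/(1 + 6) = 2/7)
-22 + H*M(1, -14) = -22 + 319*(2/7) = -22 + 638/7 = 484/7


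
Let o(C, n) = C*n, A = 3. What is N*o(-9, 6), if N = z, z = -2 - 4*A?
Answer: 756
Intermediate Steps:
z = -14 (z = -2 - 4*3 = -2 - 12 = -14)
N = -14
N*o(-9, 6) = -(-126)*6 = -14*(-54) = 756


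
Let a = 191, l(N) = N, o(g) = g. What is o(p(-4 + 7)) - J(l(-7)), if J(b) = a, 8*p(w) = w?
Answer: -1525/8 ≈ -190.63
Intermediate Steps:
p(w) = w/8
J(b) = 191
o(p(-4 + 7)) - J(l(-7)) = (-4 + 7)/8 - 1*191 = (⅛)*3 - 191 = 3/8 - 191 = -1525/8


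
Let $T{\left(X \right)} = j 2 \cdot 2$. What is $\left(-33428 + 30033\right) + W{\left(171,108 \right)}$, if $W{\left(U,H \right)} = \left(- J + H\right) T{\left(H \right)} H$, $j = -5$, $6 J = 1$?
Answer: $-236315$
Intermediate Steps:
$J = \frac{1}{6}$ ($J = \frac{1}{6} \cdot 1 = \frac{1}{6} \approx 0.16667$)
$T{\left(X \right)} = -20$ ($T{\left(X \right)} = \left(-5\right) 2 \cdot 2 = \left(-10\right) 2 = -20$)
$W{\left(U,H \right)} = H \left(\frac{10}{3} - 20 H\right)$ ($W{\left(U,H \right)} = \left(\left(-1\right) \frac{1}{6} + H\right) \left(-20\right) H = \left(- \frac{1}{6} + H\right) \left(-20\right) H = \left(\frac{10}{3} - 20 H\right) H = H \left(\frac{10}{3} - 20 H\right)$)
$\left(-33428 + 30033\right) + W{\left(171,108 \right)} = \left(-33428 + 30033\right) + \frac{10}{3} \cdot 108 \left(1 - 648\right) = -3395 + \frac{10}{3} \cdot 108 \left(1 - 648\right) = -3395 + \frac{10}{3} \cdot 108 \left(-647\right) = -3395 - 232920 = -236315$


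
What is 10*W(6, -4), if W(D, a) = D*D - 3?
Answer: 330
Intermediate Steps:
W(D, a) = -3 + D**2 (W(D, a) = D**2 - 3 = -3 + D**2)
10*W(6, -4) = 10*(-3 + 6**2) = 10*(-3 + 36) = 10*33 = 330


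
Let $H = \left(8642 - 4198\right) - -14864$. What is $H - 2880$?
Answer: $16428$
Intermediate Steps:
$H = 19308$ ($H = \left(8642 - 4198\right) + 14864 = 4444 + 14864 = 19308$)
$H - 2880 = 19308 - 2880 = 16428$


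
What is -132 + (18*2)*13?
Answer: 336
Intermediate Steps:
-132 + (18*2)*13 = -1*132 + 36*13 = -132 + 468 = 336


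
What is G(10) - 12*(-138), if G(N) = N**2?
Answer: 1756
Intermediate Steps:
G(10) - 12*(-138) = 10**2 - 12*(-138) = 100 + 1656 = 1756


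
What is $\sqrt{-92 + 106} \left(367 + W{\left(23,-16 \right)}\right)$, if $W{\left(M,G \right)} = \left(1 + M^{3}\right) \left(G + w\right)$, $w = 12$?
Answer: $- 48305 \sqrt{14} \approx -1.8074 \cdot 10^{5}$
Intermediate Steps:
$W{\left(M,G \right)} = \left(1 + M^{3}\right) \left(12 + G\right)$ ($W{\left(M,G \right)} = \left(1 + M^{3}\right) \left(G + 12\right) = \left(1 + M^{3}\right) \left(12 + G\right)$)
$\sqrt{-92 + 106} \left(367 + W{\left(23,-16 \right)}\right) = \sqrt{-92 + 106} \left(367 + \left(12 - 16 + 12 \cdot 23^{3} - 16 \cdot 23^{3}\right)\right) = \sqrt{14} \left(367 + \left(12 - 16 + 12 \cdot 12167 - 194672\right)\right) = \sqrt{14} \left(367 + \left(12 - 16 + 146004 - 194672\right)\right) = \sqrt{14} \left(367 - 48672\right) = \sqrt{14} \left(-48305\right) = - 48305 \sqrt{14}$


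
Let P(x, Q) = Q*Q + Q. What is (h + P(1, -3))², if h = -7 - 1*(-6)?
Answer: 25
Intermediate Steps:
P(x, Q) = Q + Q² (P(x, Q) = Q² + Q = Q + Q²)
h = -1 (h = -7 + 6 = -1)
(h + P(1, -3))² = (-1 - 3*(1 - 3))² = (-1 - 3*(-2))² = (-1 + 6)² = 5² = 25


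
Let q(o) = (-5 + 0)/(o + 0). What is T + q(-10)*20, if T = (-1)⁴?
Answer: 11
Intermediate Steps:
T = 1
q(o) = -5/o
T + q(-10)*20 = 1 - 5/(-10)*20 = 1 - 5*(-⅒)*20 = 1 + (½)*20 = 1 + 10 = 11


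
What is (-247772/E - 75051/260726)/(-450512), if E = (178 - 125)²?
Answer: 64811420731/329945678519008 ≈ 0.00019643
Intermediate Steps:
E = 2809 (E = 53² = 2809)
(-247772/E - 75051/260726)/(-450512) = (-247772/2809 - 75051/260726)/(-450512) = (-247772*1/2809 - 75051*1/260726)*(-1/450512) = (-247772/2809 - 75051/260726)*(-1/450512) = -64811420731/732379334*(-1/450512) = 64811420731/329945678519008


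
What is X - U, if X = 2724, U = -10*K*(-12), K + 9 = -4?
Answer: 4284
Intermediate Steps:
K = -13 (K = -9 - 4 = -13)
U = -1560 (U = -10*(-13)*(-12) = 130*(-12) = -1560)
X - U = 2724 - 1*(-1560) = 2724 + 1560 = 4284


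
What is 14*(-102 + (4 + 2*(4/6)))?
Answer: -4060/3 ≈ -1353.3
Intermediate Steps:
14*(-102 + (4 + 2*(4/6))) = 14*(-102 + (4 + 2*(4*(⅙)))) = 14*(-102 + (4 + 2*(⅔))) = 14*(-102 + (4 + 4/3)) = 14*(-102 + 16/3) = 14*(-290/3) = -4060/3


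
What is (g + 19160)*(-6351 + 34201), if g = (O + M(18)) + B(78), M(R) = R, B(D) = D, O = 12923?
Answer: 896185150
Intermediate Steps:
g = 13019 (g = (12923 + 18) + 78 = 12941 + 78 = 13019)
(g + 19160)*(-6351 + 34201) = (13019 + 19160)*(-6351 + 34201) = 32179*27850 = 896185150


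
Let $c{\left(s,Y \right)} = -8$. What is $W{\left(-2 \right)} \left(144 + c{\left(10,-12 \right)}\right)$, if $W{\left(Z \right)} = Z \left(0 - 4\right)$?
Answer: $1088$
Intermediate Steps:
$W{\left(Z \right)} = - 4 Z$ ($W{\left(Z \right)} = Z \left(-4\right) = - 4 Z$)
$W{\left(-2 \right)} \left(144 + c{\left(10,-12 \right)}\right) = \left(-4\right) \left(-2\right) \left(144 - 8\right) = 8 \cdot 136 = 1088$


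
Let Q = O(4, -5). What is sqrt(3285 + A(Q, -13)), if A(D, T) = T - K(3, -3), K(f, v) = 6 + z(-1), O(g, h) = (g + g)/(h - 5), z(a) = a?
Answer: 33*sqrt(3) ≈ 57.158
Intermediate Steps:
O(g, h) = 2*g/(-5 + h) (O(g, h) = (2*g)/(-5 + h) = 2*g/(-5 + h))
K(f, v) = 5 (K(f, v) = 6 - 1 = 5)
Q = -4/5 (Q = 2*4/(-5 - 5) = 2*4/(-10) = 2*4*(-1/10) = -4/5 ≈ -0.80000)
A(D, T) = -5 + T (A(D, T) = T - 1*5 = T - 5 = -5 + T)
sqrt(3285 + A(Q, -13)) = sqrt(3285 + (-5 - 13)) = sqrt(3285 - 18) = sqrt(3267) = 33*sqrt(3)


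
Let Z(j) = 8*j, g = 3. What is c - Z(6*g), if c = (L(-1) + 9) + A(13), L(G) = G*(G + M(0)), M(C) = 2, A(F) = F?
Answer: -123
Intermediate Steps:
L(G) = G*(2 + G) (L(G) = G*(G + 2) = G*(2 + G))
c = 21 (c = (-(2 - 1) + 9) + 13 = (-1*1 + 9) + 13 = (-1 + 9) + 13 = 8 + 13 = 21)
c - Z(6*g) = 21 - 8*6*3 = 21 - 8*18 = 21 - 1*144 = 21 - 144 = -123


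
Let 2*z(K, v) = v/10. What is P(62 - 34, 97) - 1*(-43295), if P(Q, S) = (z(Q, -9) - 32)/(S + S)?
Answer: 167983951/3880 ≈ 43295.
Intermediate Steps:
z(K, v) = v/20 (z(K, v) = (v/10)/2 = v/20)
P(Q, S) = -649/(40*S) (P(Q, S) = ((1/20)*(-9) - 32)/(S + S) = (-9/20 - 32)/((2*S)) = -649/(40*S))
P(62 - 34, 97) - 1*(-43295) = -649/40/97 - 1*(-43295) = -649/40*1/97 + 43295 = -649/3880 + 43295 = 167983951/3880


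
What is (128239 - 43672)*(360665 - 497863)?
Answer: -11602423266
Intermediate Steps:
(128239 - 43672)*(360665 - 497863) = 84567*(-137198) = -11602423266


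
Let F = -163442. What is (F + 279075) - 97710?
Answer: 17923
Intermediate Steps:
(F + 279075) - 97710 = (-163442 + 279075) - 97710 = 115633 - 97710 = 17923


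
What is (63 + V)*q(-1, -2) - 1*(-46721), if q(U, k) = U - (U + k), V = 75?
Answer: 46997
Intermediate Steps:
q(U, k) = -k (q(U, k) = U + (-U - k) = -k)
(63 + V)*q(-1, -2) - 1*(-46721) = (63 + 75)*(-1*(-2)) - 1*(-46721) = 138*2 + 46721 = 276 + 46721 = 46997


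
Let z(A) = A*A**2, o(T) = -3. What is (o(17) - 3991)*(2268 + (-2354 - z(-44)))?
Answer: -339881412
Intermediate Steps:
z(A) = A**3
(o(17) - 3991)*(2268 + (-2354 - z(-44))) = (-3 - 3991)*(2268 + (-2354 - 1*(-44)**3)) = -3994*(2268 + (-2354 - 1*(-85184))) = -3994*(2268 + (-2354 + 85184)) = -3994*(2268 + 82830) = -3994*85098 = -339881412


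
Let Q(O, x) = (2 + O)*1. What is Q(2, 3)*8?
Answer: 32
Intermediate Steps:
Q(O, x) = 2 + O
Q(2, 3)*8 = (2 + 2)*8 = 4*8 = 32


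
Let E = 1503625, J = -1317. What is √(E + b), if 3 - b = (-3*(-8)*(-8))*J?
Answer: 2*√312691 ≈ 1118.4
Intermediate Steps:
b = -252861 (b = 3 - -3*(-8)*(-8)*(-1317) = 3 - 24*(-8)*(-1317) = 3 - (-192)*(-1317) = 3 - 1*252864 = 3 - 252864 = -252861)
√(E + b) = √(1503625 - 252861) = √1250764 = 2*√312691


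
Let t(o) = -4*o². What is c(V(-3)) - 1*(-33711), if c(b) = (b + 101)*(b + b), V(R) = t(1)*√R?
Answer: 33615 - 808*I*√3 ≈ 33615.0 - 1399.5*I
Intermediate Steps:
V(R) = -4*√R (V(R) = (-4*1²)*√R = (-4*1)*√R = -4*√R)
c(b) = 2*b*(101 + b) (c(b) = (101 + b)*(2*b) = 2*b*(101 + b))
c(V(-3)) - 1*(-33711) = 2*(-4*I*√3)*(101 - 4*I*√3) - 1*(-33711) = 2*(-4*I*√3)*(101 - 4*I*√3) + 33711 = -8*I*√3*(101 - 4*I*√3) + 33711 = 33711 - 8*I*√3*(101 - 4*I*√3)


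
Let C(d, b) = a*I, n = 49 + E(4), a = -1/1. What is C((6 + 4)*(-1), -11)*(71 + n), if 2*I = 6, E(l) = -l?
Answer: -348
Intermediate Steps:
a = -1 (a = -1*1 = -1)
I = 3 (I = (½)*6 = 3)
n = 45 (n = 49 - 1*4 = 49 - 4 = 45)
C(d, b) = -3 (C(d, b) = -1*3 = -3)
C((6 + 4)*(-1), -11)*(71 + n) = -3*(71 + 45) = -3*116 = -348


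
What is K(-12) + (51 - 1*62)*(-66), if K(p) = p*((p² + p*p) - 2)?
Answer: -2706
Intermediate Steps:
K(p) = p*(-2 + 2*p²) (K(p) = p*((p² + p²) - 2) = p*(2*p² - 2) = p*(-2 + 2*p²))
K(-12) + (51 - 1*62)*(-66) = 2*(-12)*(-1 + (-12)²) + (51 - 1*62)*(-66) = 2*(-12)*(-1 + 144) + (51 - 62)*(-66) = 2*(-12)*143 - 11*(-66) = -3432 + 726 = -2706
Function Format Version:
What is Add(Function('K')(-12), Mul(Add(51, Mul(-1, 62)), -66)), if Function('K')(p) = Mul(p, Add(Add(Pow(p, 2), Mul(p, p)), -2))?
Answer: -2706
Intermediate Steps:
Function('K')(p) = Mul(p, Add(-2, Mul(2, Pow(p, 2)))) (Function('K')(p) = Mul(p, Add(Add(Pow(p, 2), Pow(p, 2)), -2)) = Mul(p, Add(Mul(2, Pow(p, 2)), -2)) = Mul(p, Add(-2, Mul(2, Pow(p, 2)))))
Add(Function('K')(-12), Mul(Add(51, Mul(-1, 62)), -66)) = Add(Mul(2, -12, Add(-1, Pow(-12, 2))), Mul(Add(51, Mul(-1, 62)), -66)) = Add(Mul(2, -12, Add(-1, 144)), Mul(Add(51, -62), -66)) = Add(Mul(2, -12, 143), Mul(-11, -66)) = Add(-3432, 726) = -2706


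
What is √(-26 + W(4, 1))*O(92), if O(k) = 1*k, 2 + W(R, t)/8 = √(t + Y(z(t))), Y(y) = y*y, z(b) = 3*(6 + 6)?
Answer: 92*√(-42 + 8*√1297) ≈ 1443.3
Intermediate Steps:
z(b) = 36 (z(b) = 3*12 = 36)
Y(y) = y²
W(R, t) = -16 + 8*√(1296 + t) (W(R, t) = -16 + 8*√(t + 36²) = -16 + 8*√(t + 1296) = -16 + 8*√(1296 + t))
O(k) = k
√(-26 + W(4, 1))*O(92) = √(-26 + (-16 + 8*√(1296 + 1)))*92 = √(-26 + (-16 + 8*√1297))*92 = √(-42 + 8*√1297)*92 = 92*√(-42 + 8*√1297)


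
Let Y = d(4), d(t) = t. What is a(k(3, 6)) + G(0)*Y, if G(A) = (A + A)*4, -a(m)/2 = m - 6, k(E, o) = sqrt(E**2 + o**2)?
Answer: 12 - 6*sqrt(5) ≈ -1.4164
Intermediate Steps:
a(m) = 12 - 2*m (a(m) = -2*(m - 6) = -2*(-6 + m) = 12 - 2*m)
Y = 4
G(A) = 8*A (G(A) = (2*A)*4 = 8*A)
a(k(3, 6)) + G(0)*Y = (12 - 2*sqrt(3**2 + 6**2)) + (8*0)*4 = (12 - 2*sqrt(9 + 36)) + 0*4 = (12 - 6*sqrt(5)) + 0 = 12 - 6*sqrt(5)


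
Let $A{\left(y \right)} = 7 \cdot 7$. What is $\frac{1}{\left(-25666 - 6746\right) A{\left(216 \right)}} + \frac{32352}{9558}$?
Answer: $\frac{2854502701}{843327828} \approx 3.3848$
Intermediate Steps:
$A{\left(y \right)} = 49$
$\frac{1}{\left(-25666 - 6746\right) A{\left(216 \right)}} + \frac{32352}{9558} = \frac{1}{\left(-25666 - 6746\right) 49} + \frac{32352}{9558} = \frac{1}{-32412} \cdot \frac{1}{49} + 32352 \cdot \frac{1}{9558} = \left(- \frac{1}{32412}\right) \frac{1}{49} + \frac{5392}{1593} = - \frac{1}{1588188} + \frac{5392}{1593} = \frac{2854502701}{843327828}$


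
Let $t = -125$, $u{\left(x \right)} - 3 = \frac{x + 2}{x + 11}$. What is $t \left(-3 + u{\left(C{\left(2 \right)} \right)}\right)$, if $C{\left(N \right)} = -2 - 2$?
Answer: $\frac{250}{7} \approx 35.714$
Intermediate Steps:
$C{\left(N \right)} = -4$
$u{\left(x \right)} = 3 + \frac{2 + x}{11 + x}$ ($u{\left(x \right)} = 3 + \frac{x + 2}{x + 11} = 3 + \frac{2 + x}{11 + x}$)
$t \left(-3 + u{\left(C{\left(2 \right)} \right)}\right) = - 125 \left(-3 + \frac{35 + 4 \left(-4\right)}{11 - 4}\right) = - 125 \left(-3 + \frac{35 - 16}{7}\right) = - 125 \left(-3 + \frac{1}{7} \cdot 19\right) = - 125 \left(-3 + \frac{19}{7}\right) = \left(-125\right) \left(- \frac{2}{7}\right) = \frac{250}{7}$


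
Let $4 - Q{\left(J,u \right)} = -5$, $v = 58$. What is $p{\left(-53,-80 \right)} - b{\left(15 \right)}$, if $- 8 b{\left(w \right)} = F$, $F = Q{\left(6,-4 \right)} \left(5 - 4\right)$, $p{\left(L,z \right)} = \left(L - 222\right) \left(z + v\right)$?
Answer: $\frac{48409}{8} \approx 6051.1$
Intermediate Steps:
$Q{\left(J,u \right)} = 9$ ($Q{\left(J,u \right)} = 4 - -5 = 4 + 5 = 9$)
$p{\left(L,z \right)} = \left(-222 + L\right) \left(58 + z\right)$ ($p{\left(L,z \right)} = \left(L - 222\right) \left(z + 58\right) = \left(-222 + L\right) \left(58 + z\right)$)
$F = 9$ ($F = 9 \left(5 - 4\right) = 9 \cdot 1 = 9$)
$b{\left(w \right)} = - \frac{9}{8}$ ($b{\left(w \right)} = \left(- \frac{1}{8}\right) 9 = - \frac{9}{8}$)
$p{\left(-53,-80 \right)} - b{\left(15 \right)} = \left(-12876 - -17760 + 58 \left(-53\right) - -4240\right) - - \frac{9}{8} = \left(-12876 + 17760 - 3074 + 4240\right) + \frac{9}{8} = 6050 + \frac{9}{8} = \frac{48409}{8}$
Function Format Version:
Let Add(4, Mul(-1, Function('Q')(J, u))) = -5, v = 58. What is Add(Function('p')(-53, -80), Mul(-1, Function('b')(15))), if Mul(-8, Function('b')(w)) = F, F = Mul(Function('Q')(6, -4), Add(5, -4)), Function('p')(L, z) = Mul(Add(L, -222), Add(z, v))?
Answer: Rational(48409, 8) ≈ 6051.1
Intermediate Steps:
Function('Q')(J, u) = 9 (Function('Q')(J, u) = Add(4, Mul(-1, -5)) = Add(4, 5) = 9)
Function('p')(L, z) = Mul(Add(-222, L), Add(58, z)) (Function('p')(L, z) = Mul(Add(L, -222), Add(z, 58)) = Mul(Add(-222, L), Add(58, z)))
F = 9 (F = Mul(9, Add(5, -4)) = Mul(9, 1) = 9)
Function('b')(w) = Rational(-9, 8) (Function('b')(w) = Mul(Rational(-1, 8), 9) = Rational(-9, 8))
Add(Function('p')(-53, -80), Mul(-1, Function('b')(15))) = Add(Add(-12876, Mul(-222, -80), Mul(58, -53), Mul(-53, -80)), Mul(-1, Rational(-9, 8))) = Add(Add(-12876, 17760, -3074, 4240), Rational(9, 8)) = Add(6050, Rational(9, 8)) = Rational(48409, 8)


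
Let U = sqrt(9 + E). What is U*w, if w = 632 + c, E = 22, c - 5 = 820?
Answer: 1457*sqrt(31) ≈ 8112.2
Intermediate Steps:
c = 825 (c = 5 + 820 = 825)
w = 1457 (w = 632 + 825 = 1457)
U = sqrt(31) (U = sqrt(9 + 22) = sqrt(31) ≈ 5.5678)
U*w = sqrt(31)*1457 = 1457*sqrt(31)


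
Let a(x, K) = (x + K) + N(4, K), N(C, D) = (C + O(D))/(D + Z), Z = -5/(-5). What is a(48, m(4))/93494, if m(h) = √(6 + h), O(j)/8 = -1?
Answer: 218/420723 + 5*√10/841446 ≈ 0.00053695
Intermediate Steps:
Z = 1 (Z = -5*(-⅕) = 1)
O(j) = -8 (O(j) = 8*(-1) = -8)
N(C, D) = (-8 + C)/(1 + D) (N(C, D) = (C - 8)/(D + 1) = (-8 + C)/(1 + D))
a(x, K) = K + x - 4/(1 + K) (a(x, K) = (x + K) + (-8 + 4)/(1 + K) = (K + x) - 4/(1 + K) = K + x - 4/(1 + K))
a(48, m(4))/93494 = ((-4 + (1 + √(6 + 4))*(√(6 + 4) + 48))/(1 + √(6 + 4)))/93494 = ((-4 + (1 + √10)*(√10 + 48))/(1 + √10))*(1/93494) = ((-4 + (1 + √10)*(48 + √10))/(1 + √10))*(1/93494) = (-4 + (1 + √10)*(48 + √10))/(93494*(1 + √10))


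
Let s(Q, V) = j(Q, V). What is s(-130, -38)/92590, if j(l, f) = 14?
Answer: 7/46295 ≈ 0.00015120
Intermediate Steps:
s(Q, V) = 14
s(-130, -38)/92590 = 14/92590 = 14*(1/92590) = 7/46295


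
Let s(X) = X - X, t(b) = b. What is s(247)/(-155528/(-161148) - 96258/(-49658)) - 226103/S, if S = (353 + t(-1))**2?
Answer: -226103/123904 ≈ -1.8248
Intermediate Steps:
S = 123904 (S = (353 - 1)**2 = 352**2 = 123904)
s(X) = 0
s(247)/(-155528/(-161148) - 96258/(-49658)) - 226103/S = 0/(-155528/(-161148) - 96258/(-49658)) - 226103/123904 = 0/(-155528*(-1/161148) - 96258*(-1/49658)) - 226103*1/123904 = 0/(38882/40287 + 48129/24829) - 226103/123904 = 0/(2904374201/1000285923) - 226103/123904 = 0*(1000285923/2904374201) - 226103/123904 = 0 - 226103/123904 = -226103/123904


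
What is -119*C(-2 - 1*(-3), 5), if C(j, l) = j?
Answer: -119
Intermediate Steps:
-119*C(-2 - 1*(-3), 5) = -119*(-2 - 1*(-3)) = -119*(-2 + 3) = -119*1 = -119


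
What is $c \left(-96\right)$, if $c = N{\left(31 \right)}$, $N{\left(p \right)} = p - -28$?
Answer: $-5664$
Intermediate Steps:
$N{\left(p \right)} = 28 + p$ ($N{\left(p \right)} = p + 28 = 28 + p$)
$c = 59$ ($c = 28 + 31 = 59$)
$c \left(-96\right) = 59 \left(-96\right) = -5664$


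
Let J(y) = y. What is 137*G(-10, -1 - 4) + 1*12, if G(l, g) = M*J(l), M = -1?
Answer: 1382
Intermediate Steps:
G(l, g) = -l
137*G(-10, -1 - 4) + 1*12 = 137*(-1*(-10)) + 1*12 = 137*10 + 12 = 1370 + 12 = 1382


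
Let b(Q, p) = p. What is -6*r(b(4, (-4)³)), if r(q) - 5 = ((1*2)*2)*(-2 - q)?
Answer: -1518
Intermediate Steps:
r(q) = -3 - 4*q (r(q) = 5 + ((1*2)*2)*(-2 - q) = 5 + (2*2)*(-2 - q) = 5 + 4*(-2 - q) = 5 + (-8 - 4*q) = -3 - 4*q)
-6*r(b(4, (-4)³)) = -6*(-3 - 4*(-4)³) = -6*(-3 - 4*(-64)) = -6*(-3 + 256) = -6*253 = -1518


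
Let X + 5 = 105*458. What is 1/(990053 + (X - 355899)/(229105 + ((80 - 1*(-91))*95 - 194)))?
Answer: 122578/121358562727 ≈ 1.0100e-6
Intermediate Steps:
X = 48085 (X = -5 + 105*458 = -5 + 48090 = 48085)
1/(990053 + (X - 355899)/(229105 + ((80 - 1*(-91))*95 - 194))) = 1/(990053 + (48085 - 355899)/(229105 + ((80 - 1*(-91))*95 - 194))) = 1/(990053 - 307814/(229105 + ((80 + 91)*95 - 194))) = 1/(990053 - 307814/(229105 + (171*95 - 194))) = 1/(990053 - 307814/(229105 + (16245 - 194))) = 1/(990053 - 307814/(229105 + 16051)) = 1/(990053 - 307814/245156) = 1/(990053 - 307814*1/245156) = 1/(990053 - 153907/122578) = 1/(121358562727/122578) = 122578/121358562727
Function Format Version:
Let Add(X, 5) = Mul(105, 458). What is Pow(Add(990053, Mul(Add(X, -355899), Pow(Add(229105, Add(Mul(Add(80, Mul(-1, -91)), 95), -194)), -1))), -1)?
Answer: Rational(122578, 121358562727) ≈ 1.0100e-6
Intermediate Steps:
X = 48085 (X = Add(-5, Mul(105, 458)) = Add(-5, 48090) = 48085)
Pow(Add(990053, Mul(Add(X, -355899), Pow(Add(229105, Add(Mul(Add(80, Mul(-1, -91)), 95), -194)), -1))), -1) = Pow(Add(990053, Mul(Add(48085, -355899), Pow(Add(229105, Add(Mul(Add(80, Mul(-1, -91)), 95), -194)), -1))), -1) = Pow(Add(990053, Mul(-307814, Pow(Add(229105, Add(Mul(Add(80, 91), 95), -194)), -1))), -1) = Pow(Add(990053, Mul(-307814, Pow(Add(229105, Add(Mul(171, 95), -194)), -1))), -1) = Pow(Add(990053, Mul(-307814, Pow(Add(229105, Add(16245, -194)), -1))), -1) = Pow(Add(990053, Mul(-307814, Pow(Add(229105, 16051), -1))), -1) = Pow(Add(990053, Mul(-307814, Pow(245156, -1))), -1) = Pow(Add(990053, Mul(-307814, Rational(1, 245156))), -1) = Pow(Add(990053, Rational(-153907, 122578)), -1) = Pow(Rational(121358562727, 122578), -1) = Rational(122578, 121358562727)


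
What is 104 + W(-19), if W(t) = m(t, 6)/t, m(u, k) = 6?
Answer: 1970/19 ≈ 103.68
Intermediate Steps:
W(t) = 6/t
104 + W(-19) = 104 + 6/(-19) = 104 + 6*(-1/19) = 104 - 6/19 = 1970/19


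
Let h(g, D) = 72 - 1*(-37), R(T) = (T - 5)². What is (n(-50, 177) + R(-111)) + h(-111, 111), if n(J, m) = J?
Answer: 13515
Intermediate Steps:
R(T) = (-5 + T)²
h(g, D) = 109 (h(g, D) = 72 + 37 = 109)
(n(-50, 177) + R(-111)) + h(-111, 111) = (-50 + (-5 - 111)²) + 109 = (-50 + (-116)²) + 109 = (-50 + 13456) + 109 = 13406 + 109 = 13515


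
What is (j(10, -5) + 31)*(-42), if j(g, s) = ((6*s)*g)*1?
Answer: 11298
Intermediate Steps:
j(g, s) = 6*g*s (j(g, s) = (6*g*s)*1 = 6*g*s)
(j(10, -5) + 31)*(-42) = (6*10*(-5) + 31)*(-42) = (-300 + 31)*(-42) = -269*(-42) = 11298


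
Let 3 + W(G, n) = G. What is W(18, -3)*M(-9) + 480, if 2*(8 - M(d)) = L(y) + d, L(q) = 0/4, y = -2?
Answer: 1335/2 ≈ 667.50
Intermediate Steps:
W(G, n) = -3 + G
L(q) = 0 (L(q) = 0*(1/4) = 0)
M(d) = 8 - d/2 (M(d) = 8 - (0 + d)/2 = 8 - d/2)
W(18, -3)*M(-9) + 480 = (-3 + 18)*(8 - 1/2*(-9)) + 480 = 15*(8 + 9/2) + 480 = 15*(25/2) + 480 = 375/2 + 480 = 1335/2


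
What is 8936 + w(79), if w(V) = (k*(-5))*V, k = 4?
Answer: 7356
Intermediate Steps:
w(V) = -20*V (w(V) = (4*(-5))*V = -20*V)
8936 + w(79) = 8936 - 20*79 = 8936 - 1580 = 7356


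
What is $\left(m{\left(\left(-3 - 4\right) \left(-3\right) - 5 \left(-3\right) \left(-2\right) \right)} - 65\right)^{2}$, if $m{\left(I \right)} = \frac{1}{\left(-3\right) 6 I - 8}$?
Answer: $\frac{100180081}{23716} \approx 4224.2$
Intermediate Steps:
$m{\left(I \right)} = \frac{1}{-8 - 18 I}$ ($m{\left(I \right)} = \frac{1}{- 18 I - 8} = \frac{1}{-8 - 18 I}$)
$\left(m{\left(\left(-3 - 4\right) \left(-3\right) - 5 \left(-3\right) \left(-2\right) \right)} - 65\right)^{2} = \left(- \frac{1}{8 + 18 \left(\left(-3 - 4\right) \left(-3\right) - 5 \left(-3\right) \left(-2\right)\right)} - 65\right)^{2} = \left(- \frac{1}{8 + 18 \left(\left(-7\right) \left(-3\right) - \left(-15\right) \left(-2\right)\right)} - 65\right)^{2} = \left(- \frac{1}{8 + 18 \left(21 - 30\right)} - 65\right)^{2} = \left(- \frac{1}{8 + 18 \left(-9\right)} - 65\right)^{2} = \left(- \frac{1}{8 - 162} - 65\right)^{2} = \left(- \frac{1}{-154} - 65\right)^{2} = \left(\left(-1\right) \left(- \frac{1}{154}\right) - 65\right)^{2} = \left(\frac{1}{154} - 65\right)^{2} = \left(- \frac{10009}{154}\right)^{2} = \frac{100180081}{23716}$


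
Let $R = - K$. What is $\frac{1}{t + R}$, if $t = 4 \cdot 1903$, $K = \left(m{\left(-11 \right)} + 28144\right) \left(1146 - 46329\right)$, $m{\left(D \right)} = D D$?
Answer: $\frac{1}{1277105107} \approx 7.8302 \cdot 10^{-10}$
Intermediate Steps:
$m{\left(D \right)} = D^{2}$
$K = -1277097495$ ($K = \left(\left(-11\right)^{2} + 28144\right) \left(1146 - 46329\right) = \left(121 + 28144\right) \left(-45183\right) = 28265 \left(-45183\right) = -1277097495$)
$R = 1277097495$ ($R = \left(-1\right) \left(-1277097495\right) = 1277097495$)
$t = 7612$
$\frac{1}{t + R} = \frac{1}{7612 + 1277097495} = \frac{1}{1277105107}$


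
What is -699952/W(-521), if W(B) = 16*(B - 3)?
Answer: 43747/524 ≈ 83.487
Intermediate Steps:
W(B) = -48 + 16*B (W(B) = 16*(-3 + B) = -48 + 16*B)
-699952/W(-521) = -699952/(-48 + 16*(-521)) = -699952/(-48 - 8336) = -699952/(-8384) = -699952*(-1/8384) = 43747/524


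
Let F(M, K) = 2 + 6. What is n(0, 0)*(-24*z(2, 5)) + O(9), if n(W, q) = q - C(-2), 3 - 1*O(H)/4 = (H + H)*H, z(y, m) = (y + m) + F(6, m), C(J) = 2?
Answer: 84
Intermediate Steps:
F(M, K) = 8
z(y, m) = 8 + m + y (z(y, m) = (y + m) + 8 = (m + y) + 8 = 8 + m + y)
O(H) = 12 - 8*H**2 (O(H) = 12 - 4*(H + H)*H = 12 - 4*2*H*H = 12 - 8*H**2)
n(W, q) = -2 + q (n(W, q) = q - 1*2 = q - 2 = -2 + q)
n(0, 0)*(-24*z(2, 5)) + O(9) = (-2 + 0)*(-24*(8 + 5 + 2)) + (12 - 8*9**2) = -(-48)*15 + (12 - 8*81) = -2*(-360) + (12 - 648) = 720 - 636 = 84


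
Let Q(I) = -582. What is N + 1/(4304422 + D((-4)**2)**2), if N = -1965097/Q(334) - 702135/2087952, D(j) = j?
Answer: 1471704683440509403/435916110413616 ≈ 3376.1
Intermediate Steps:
N = 683769928129/202531344 (N = -1965097/(-582) - 702135/2087952 = -1965097*(-1/582) - 702135*1/2087952 = 1965097/582 - 234045/695984 = 683769928129/202531344 ≈ 3376.1)
N + 1/(4304422 + D((-4)**2)**2) = 683769928129/202531344 + 1/(4304422 + ((-4)**2)**2) = 683769928129/202531344 + 1/(4304422 + 16**2) = 683769928129/202531344 + 1/(4304422 + 256) = 683769928129/202531344 + 1/4304678 = 1471704683440509403/435916110413616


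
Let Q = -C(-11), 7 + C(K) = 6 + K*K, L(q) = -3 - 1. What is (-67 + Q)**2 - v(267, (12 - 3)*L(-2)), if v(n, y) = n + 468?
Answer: 34234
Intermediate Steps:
L(q) = -4
C(K) = -1 + K**2 (C(K) = -7 + (6 + K*K) = -7 + (6 + K**2) = -1 + K**2)
v(n, y) = 468 + n
Q = -120 (Q = -(-1 + (-11)**2) = -(-1 + 121) = -1*120 = -120)
(-67 + Q)**2 - v(267, (12 - 3)*L(-2)) = (-67 - 120)**2 - (468 + 267) = (-187)**2 - 1*735 = 34969 - 735 = 34234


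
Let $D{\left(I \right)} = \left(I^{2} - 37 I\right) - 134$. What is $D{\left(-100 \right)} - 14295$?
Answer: $-729$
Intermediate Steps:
$D{\left(I \right)} = -134 + I^{2} - 37 I$
$D{\left(-100 \right)} - 14295 = \left(-134 + \left(-100\right)^{2} - -3700\right) - 14295 = \left(-134 + 10000 + 3700\right) - 14295 = 13566 - 14295 = -729$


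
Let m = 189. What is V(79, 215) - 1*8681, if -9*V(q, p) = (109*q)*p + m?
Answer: -1929683/9 ≈ -2.1441e+5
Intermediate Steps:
V(q, p) = -21 - 109*p*q/9 (V(q, p) = -((109*q)*p + 189)/9 = -(109*p*q + 189)/9 = -(189 + 109*p*q)/9 = -21 - 109*p*q/9)
V(79, 215) - 1*8681 = (-21 - 109/9*215*79) - 1*8681 = (-21 - 1851365/9) - 8681 = -1851554/9 - 8681 = -1929683/9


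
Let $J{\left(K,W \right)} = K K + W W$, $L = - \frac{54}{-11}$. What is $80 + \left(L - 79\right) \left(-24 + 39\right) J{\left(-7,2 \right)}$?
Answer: $- \frac{647045}{11} \approx -58822.0$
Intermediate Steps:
$L = \frac{54}{11}$ ($L = \left(-54\right) \left(- \frac{1}{11}\right) = \frac{54}{11} \approx 4.9091$)
$J{\left(K,W \right)} = K^{2} + W^{2}$
$80 + \left(L - 79\right) \left(-24 + 39\right) J{\left(-7,2 \right)} = 80 + \left(\frac{54}{11} - 79\right) \left(-24 + 39\right) \left(\left(-7\right)^{2} + 2^{2}\right) = 80 + \left(- \frac{815}{11}\right) 15 \left(49 + 4\right) = 80 - \frac{647925}{11} = - \frac{647045}{11}$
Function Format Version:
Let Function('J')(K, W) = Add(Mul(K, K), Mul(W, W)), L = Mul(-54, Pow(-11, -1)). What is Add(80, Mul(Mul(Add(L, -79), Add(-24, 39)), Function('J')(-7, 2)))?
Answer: Rational(-647045, 11) ≈ -58822.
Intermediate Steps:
L = Rational(54, 11) (L = Mul(-54, Rational(-1, 11)) = Rational(54, 11) ≈ 4.9091)
Function('J')(K, W) = Add(Pow(K, 2), Pow(W, 2))
Add(80, Mul(Mul(Add(L, -79), Add(-24, 39)), Function('J')(-7, 2))) = Add(80, Mul(Mul(Add(Rational(54, 11), -79), Add(-24, 39)), Add(Pow(-7, 2), Pow(2, 2)))) = Add(80, Mul(Mul(Rational(-815, 11), 15), Add(49, 4))) = Add(80, Mul(Rational(-12225, 11), 53)) = Add(80, Rational(-647925, 11)) = Rational(-647045, 11)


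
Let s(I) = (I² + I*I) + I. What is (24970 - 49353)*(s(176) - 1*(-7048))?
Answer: -1686718408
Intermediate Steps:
s(I) = I + 2*I² (s(I) = (I² + I²) + I = 2*I² + I = I + 2*I²)
(24970 - 49353)*(s(176) - 1*(-7048)) = (24970 - 49353)*(176*(1 + 2*176) - 1*(-7048)) = -24383*(176*(1 + 352) + 7048) = -24383*(176*353 + 7048) = -24383*(62128 + 7048) = -24383*69176 = -1686718408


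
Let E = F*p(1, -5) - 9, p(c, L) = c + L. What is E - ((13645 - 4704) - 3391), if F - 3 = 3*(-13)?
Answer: -5415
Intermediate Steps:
F = -36 (F = 3 + 3*(-13) = 3 - 39 = -36)
p(c, L) = L + c
E = 135 (E = -36*(-5 + 1) - 9 = -36*(-4) - 9 = 144 - 9 = 135)
E - ((13645 - 4704) - 3391) = 135 - ((13645 - 4704) - 3391) = 135 - (8941 - 3391) = 135 - 1*5550 = 135 - 5550 = -5415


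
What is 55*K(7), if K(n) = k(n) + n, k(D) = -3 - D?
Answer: -165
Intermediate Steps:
K(n) = -3 (K(n) = (-3 - n) + n = -3)
55*K(7) = 55*(-3) = -165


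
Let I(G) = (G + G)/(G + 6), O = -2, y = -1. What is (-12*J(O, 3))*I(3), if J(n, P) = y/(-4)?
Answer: -2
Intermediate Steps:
J(n, P) = ¼ (J(n, P) = -1/(-4) = -1*(-¼) = ¼)
I(G) = 2*G/(6 + G) (I(G) = (2*G)/(6 + G) = 2*G/(6 + G))
(-12*J(O, 3))*I(3) = (-12*¼)*(2*3/(6 + 3)) = -6*3/9 = -3*⅔ = -2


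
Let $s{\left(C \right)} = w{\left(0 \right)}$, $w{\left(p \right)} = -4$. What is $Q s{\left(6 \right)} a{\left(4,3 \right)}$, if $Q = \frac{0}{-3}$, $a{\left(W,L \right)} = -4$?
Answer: $0$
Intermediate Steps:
$Q = 0$ ($Q = 0 \left(- \frac{1}{3}\right) = 0$)
$s{\left(C \right)} = -4$
$Q s{\left(6 \right)} a{\left(4,3 \right)} = 0 \left(-4\right) \left(-4\right) = 0 \left(-4\right) = 0$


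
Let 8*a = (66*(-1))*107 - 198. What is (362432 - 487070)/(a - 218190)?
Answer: 83092/146065 ≈ 0.56887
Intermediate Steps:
a = -1815/2 (a = ((66*(-1))*107 - 198)/8 = (-66*107 - 198)/8 = (-7062 - 198)/8 = (⅛)*(-7260) = -1815/2 ≈ -907.50)
(362432 - 487070)/(a - 218190) = (362432 - 487070)/(-1815/2 - 218190) = -124638/(-438195/2) = -124638*(-2/438195) = 83092/146065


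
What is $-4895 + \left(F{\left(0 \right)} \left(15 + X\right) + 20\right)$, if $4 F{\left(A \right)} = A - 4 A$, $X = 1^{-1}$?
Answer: $-4875$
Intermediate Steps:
$X = 1$
$F{\left(A \right)} = - \frac{3 A}{4}$ ($F{\left(A \right)} = \frac{A - 4 A}{4} = \frac{\left(-3\right) A}{4} = - \frac{3 A}{4}$)
$-4895 + \left(F{\left(0 \right)} \left(15 + X\right) + 20\right) = -4895 + \left(\left(- \frac{3}{4}\right) 0 \left(15 + 1\right) + 20\right) = -4895 + \left(0 \cdot 16 + 20\right) = -4895 + \left(0 + 20\right) = -4895 + 20 = -4875$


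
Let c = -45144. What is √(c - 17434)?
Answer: I*√62578 ≈ 250.16*I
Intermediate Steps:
√(c - 17434) = √(-45144 - 17434) = √(-62578) = I*√62578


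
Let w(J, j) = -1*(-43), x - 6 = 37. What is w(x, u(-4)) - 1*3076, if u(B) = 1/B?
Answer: -3033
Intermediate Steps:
x = 43 (x = 6 + 37 = 43)
w(J, j) = 43
w(x, u(-4)) - 1*3076 = 43 - 1*3076 = 43 - 3076 = -3033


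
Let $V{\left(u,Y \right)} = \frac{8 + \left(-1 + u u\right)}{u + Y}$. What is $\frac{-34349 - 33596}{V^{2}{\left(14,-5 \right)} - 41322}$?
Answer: $\frac{5503545}{3305873} \approx 1.6648$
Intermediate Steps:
$V{\left(u,Y \right)} = \frac{7 + u^{2}}{Y + u}$ ($V{\left(u,Y \right)} = \frac{8 + \left(-1 + u^{2}\right)}{Y + u} = \frac{7 + u^{2}}{Y + u}$)
$\frac{-34349 - 33596}{V^{2}{\left(14,-5 \right)} - 41322} = \frac{-34349 - 33596}{\left(\frac{7 + 14^{2}}{-5 + 14}\right)^{2} - 41322} = - \frac{67945}{\left(\frac{7 + 196}{9}\right)^{2} - 41322} = - \frac{67945}{\left(\frac{1}{9} \cdot 203\right)^{2} - 41322} = - \frac{67945}{\left(\frac{203}{9}\right)^{2} - 41322} = - \frac{67945}{\frac{41209}{81} - 41322} = - \frac{67945}{- \frac{3305873}{81}} = \left(-67945\right) \left(- \frac{81}{3305873}\right) = \frac{5503545}{3305873}$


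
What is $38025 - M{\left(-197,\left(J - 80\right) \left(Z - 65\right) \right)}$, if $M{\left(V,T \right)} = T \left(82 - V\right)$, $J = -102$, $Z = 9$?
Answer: $-2805543$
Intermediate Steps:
$38025 - M{\left(-197,\left(J - 80\right) \left(Z - 65\right) \right)} = 38025 - \left(-102 - 80\right) \left(9 - 65\right) \left(82 - -197\right) = 38025 - \left(-182\right) \left(-56\right) \left(82 + 197\right) = 38025 - 10192 \cdot 279 = 38025 - 2843568 = -2805543$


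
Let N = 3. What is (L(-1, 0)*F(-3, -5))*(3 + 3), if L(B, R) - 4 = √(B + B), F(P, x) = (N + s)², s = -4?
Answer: 24 + 6*I*√2 ≈ 24.0 + 8.4853*I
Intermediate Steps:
F(P, x) = 1 (F(P, x) = (3 - 4)² = (-1)² = 1)
L(B, R) = 4 + √2*√B (L(B, R) = 4 + √(B + B) = 4 + √(2*B) = 4 + √2*√B)
(L(-1, 0)*F(-3, -5))*(3 + 3) = ((4 + √2*√(-1))*1)*(3 + 3) = ((4 + √2*I)*1)*6 = ((4 + I*√2)*1)*6 = (4 + I*√2)*6 = 24 + 6*I*√2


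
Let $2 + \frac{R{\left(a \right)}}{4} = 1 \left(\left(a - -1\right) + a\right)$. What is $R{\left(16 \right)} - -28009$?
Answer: $28133$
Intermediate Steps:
$R{\left(a \right)} = -4 + 8 a$ ($R{\left(a \right)} = -8 + 4 \cdot 1 \left(\left(a - -1\right) + a\right) = -8 + 4 \cdot 1 \left(\left(a + 1\right) + a\right) = -8 + 4 \cdot 1 \left(\left(1 + a\right) + a\right) = -8 + 4 \cdot 1 \left(1 + 2 a\right) = -8 + 4 \left(1 + 2 a\right) = -8 + \left(4 + 8 a\right) = -4 + 8 a$)
$R{\left(16 \right)} - -28009 = \left(-4 + 8 \cdot 16\right) - -28009 = \left(-4 + 128\right) + 28009 = 124 + 28009 = 28133$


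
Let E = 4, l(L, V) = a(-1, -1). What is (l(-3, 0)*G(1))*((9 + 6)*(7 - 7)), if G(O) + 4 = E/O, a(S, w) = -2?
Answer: 0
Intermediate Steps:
l(L, V) = -2
G(O) = -4 + 4/O
(l(-3, 0)*G(1))*((9 + 6)*(7 - 7)) = (-2*(-4 + 4/1))*((9 + 6)*(7 - 7)) = (-2*(-4 + 4*1))*(15*0) = -2*(-4 + 4)*0 = -2*0*0 = 0*0 = 0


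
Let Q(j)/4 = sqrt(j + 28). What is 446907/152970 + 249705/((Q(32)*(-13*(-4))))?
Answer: 148969/50990 + 16647*sqrt(15)/416 ≈ 157.91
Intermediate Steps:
Q(j) = 4*sqrt(28 + j) (Q(j) = 4*sqrt(j + 28) = 4*sqrt(28 + j))
446907/152970 + 249705/((Q(32)*(-13*(-4)))) = 446907/152970 + 249705/(((4*sqrt(28 + 32))*(-13*(-4)))) = 446907*(1/152970) + 249705/(((4*sqrt(60))*52)) = 148969/50990 + 249705/(((4*(2*sqrt(15)))*52)) = 148969/50990 + 249705/(((8*sqrt(15))*52)) = 148969/50990 + 249705/((416*sqrt(15))) = 148969/50990 + 249705*(sqrt(15)/6240) = 148969/50990 + 16647*sqrt(15)/416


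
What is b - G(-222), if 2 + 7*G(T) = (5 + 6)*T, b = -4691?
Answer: -30393/7 ≈ -4341.9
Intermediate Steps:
G(T) = -2/7 + 11*T/7 (G(T) = -2/7 + ((5 + 6)*T)/7 = -2/7 + (11*T)/7 = -2/7 + 11*T/7)
b - G(-222) = -4691 - (-2/7 + (11/7)*(-222)) = -4691 - (-2/7 - 2442/7) = -4691 - 1*(-2444/7) = -4691 + 2444/7 = -30393/7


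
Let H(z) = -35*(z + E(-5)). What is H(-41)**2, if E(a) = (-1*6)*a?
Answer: 148225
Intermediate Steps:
E(a) = -6*a
H(z) = -1050 - 35*z (H(z) = -35*(z - 6*(-5)) = -35*(z + 30) = -35*(30 + z) = -1050 - 35*z)
H(-41)**2 = (-1050 - 35*(-41))**2 = (-1050 + 1435)**2 = 385**2 = 148225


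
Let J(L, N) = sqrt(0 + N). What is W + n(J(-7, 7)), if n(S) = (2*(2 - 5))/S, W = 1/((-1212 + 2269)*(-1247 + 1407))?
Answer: 1/169120 - 6*sqrt(7)/7 ≈ -2.2678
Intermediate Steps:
J(L, N) = sqrt(N)
W = 1/169120 (W = 1/(1057*160) = 1/169120 ≈ 5.9130e-6)
n(S) = -6/S (n(S) = (2*(-3))/S = -6/S)
W + n(J(-7, 7)) = 1/169120 - 6*sqrt(7)/7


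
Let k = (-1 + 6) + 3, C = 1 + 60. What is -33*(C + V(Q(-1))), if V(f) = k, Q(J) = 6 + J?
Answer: -2277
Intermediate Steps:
C = 61
k = 8 (k = 5 + 3 = 8)
V(f) = 8
-33*(C + V(Q(-1))) = -33*(61 + 8) = -33*69 = -2277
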